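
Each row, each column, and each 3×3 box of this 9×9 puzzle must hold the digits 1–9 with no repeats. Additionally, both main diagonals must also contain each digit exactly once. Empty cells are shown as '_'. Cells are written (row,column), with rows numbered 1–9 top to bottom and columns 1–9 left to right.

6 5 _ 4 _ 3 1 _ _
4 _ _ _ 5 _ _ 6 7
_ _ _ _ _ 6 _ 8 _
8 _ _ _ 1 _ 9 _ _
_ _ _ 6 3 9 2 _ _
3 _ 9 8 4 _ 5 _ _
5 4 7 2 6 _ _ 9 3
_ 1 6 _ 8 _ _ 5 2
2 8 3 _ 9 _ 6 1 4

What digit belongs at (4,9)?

(1,8) = 2: row 1 has {1,3,4,5,6}; col 8 has {1,5,6,8,9}; box has {1,6,7,8} → only 2 remains.
(1,9) = 9: row 1 has {1,2,3,4,5,6}; col 9 has {2,3,4,7}; box has {1,2,6,7,8}; anti-diagonal has {1,2,3,6,7,8} → only 9 remains.
(2,7) = 3: row 2 has {4,5,6,7}; col 7 has {1,2,5,6,9}; box has {1,2,6,7,8,9} → only 3 remains.
(3,7) = 4: row 3 has {6,8}; col 7 has {1,2,3,5,6,9}; box has {1,2,3,6,7,8,9}; anti-diagonal has {1,2,3,6,7,8,9} → only 4 remains.
(3,9) = 5: row 3 has {4,6,8}; col 9 has {2,3,4,7,9}; box has {1,2,3,4,6,7,8,9} → only 5 remains.
(4,4) = 7: row 4 has {1,8,9}; col 4 has {2,4,6,8}; box has {1,3,4,6,8,9}; main diagonal has {3,4,5,6} → only 7 remains.
(4,6) = 5: row 4 has {1,7,8,9}; col 6 has {3,6,9}; box has {1,3,4,6,7,8,9}; anti-diagonal has {1,2,3,4,6,7,8,9} → only 5 remains.
(4,9) = 6: row 4 has {1,5,7,8,9}; col 9 has {2,3,4,5,7,9}; box has {2,5,9} → only 6 remains.

6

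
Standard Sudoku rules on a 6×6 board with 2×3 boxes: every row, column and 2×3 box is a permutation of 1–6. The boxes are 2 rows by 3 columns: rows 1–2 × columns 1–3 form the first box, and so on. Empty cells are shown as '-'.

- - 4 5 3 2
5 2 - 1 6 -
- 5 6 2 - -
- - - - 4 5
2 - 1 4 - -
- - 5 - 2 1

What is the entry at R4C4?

R2C3 = 3 (sole candidate).
R2C6 = 4 (sole candidate).
R3C5 = 1 (sole candidate).
R3C6 = 3 (sole candidate).
R4C3 = 2 (sole candidate).
R4C4 = 6: row 4 has {2,4,5}; col 4 has {1,2,4,5}; box has {1,2,3,4,5} → only 6 remains.

6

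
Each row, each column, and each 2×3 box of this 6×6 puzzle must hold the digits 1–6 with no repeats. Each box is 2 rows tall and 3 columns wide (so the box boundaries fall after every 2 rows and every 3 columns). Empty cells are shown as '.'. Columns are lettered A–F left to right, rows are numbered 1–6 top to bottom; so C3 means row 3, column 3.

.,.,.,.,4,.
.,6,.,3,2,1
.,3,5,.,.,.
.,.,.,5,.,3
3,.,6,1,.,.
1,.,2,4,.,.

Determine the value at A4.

4

D1 = 6: row 1 has {4}; col 4 has {1,3,4,5}; box has {1,2,3,4} → only 6 remains.
F1 = 5: row 1 has {4,6}; col 6 has {1,3}; box has {1,2,3,4,6} → only 5 remains.
C2 = 4: row 2 has {1,2,3,6}; col 3 has {2,5,6}; box has {6} → only 4 remains.
D3 = 2: row 3 has {3,5}; col 4 has {1,3,4,5,6}; box has {3,5} → only 2 remains.
C4 = 1: row 4 has {3,5}; col 3 has {2,4,5,6}; box has {3,5} → only 1 remains.
E4 = 6: row 4 has {1,3,5}; col 5 has {2,4}; box has {2,3,5} → only 6 remains.
E5 = 5: row 5 has {1,3,6}; col 5 has {2,4,6}; box has {1,4} → only 5 remains.
F5 = 2: row 5 has {1,3,5,6}; col 6 has {1,3,5}; box has {1,4,5} → only 2 remains.
B6 = 5: row 6 has {1,2,4}; col 2 has {3,6}; box has {1,2,3,6} → only 5 remains.
E6 = 3: row 6 has {1,2,4,5}; col 5 has {2,4,5,6}; box has {1,2,4,5} → only 3 remains.
F6 = 6: row 6 has {1,2,3,4,5}; col 6 has {1,2,3,5}; box has {1,2,3,4,5} → only 6 remains.
A1 = 2: row 1 has {4,5,6}; col 1 has {1,3}; box has {4,6} → only 2 remains.
B1 = 1: row 1 has {2,4,5,6}; col 2 has {3,5,6}; box has {2,4,6} → only 1 remains.
C1 = 3: row 1 has {1,2,4,5,6}; col 3 has {1,2,4,5,6}; box has {1,2,4,6} → only 3 remains.
A2 = 5: row 2 has {1,2,3,4,6}; col 1 has {1,2,3}; box has {1,2,3,4,6} → only 5 remains.
E3 = 1: row 3 has {2,3,5}; col 5 has {2,3,4,5,6}; box has {2,3,5,6} → only 1 remains.
F3 = 4: row 3 has {1,2,3,5}; col 6 has {1,2,3,5,6}; box has {1,2,3,5,6} → only 4 remains.
A4 = 4: row 4 has {1,3,5,6}; col 1 has {1,2,3,5}; box has {1,3,5} → only 4 remains.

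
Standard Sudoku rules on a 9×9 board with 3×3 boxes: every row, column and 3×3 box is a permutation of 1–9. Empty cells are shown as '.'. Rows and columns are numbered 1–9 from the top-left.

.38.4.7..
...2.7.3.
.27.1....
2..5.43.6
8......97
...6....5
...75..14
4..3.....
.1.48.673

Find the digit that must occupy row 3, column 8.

4

row 1, column 4 = 9 (sole candidate).
row 2, column 5 = 6 (sole candidate).
row 3, column 4 = 8 (sole candidate).
row 3, column 9 = 9 (sole candidate).
row 4, column 8 = 8 (sole candidate).
row 5, column 4 = 1 (sole candidate).
row 1, column 6 = 5 (sole candidate).
row 3, column 6 = 3 (sole candidate).
row 5, column 6 = 2 (sole candidate).
row 5, column 7 = 4 (sole candidate).
row 6, column 8 = 2 (sole candidate).
row 8, column 8 = 5 (sole candidate).
row 9, column 6 = 9 (sole candidate).
row 1, column 8 = 6 (sole candidate).
row 3, column 7 = 5 (sole candidate).
row 3, column 8 = 4: row 3 has {1,2,3,5,7,8,9}; col 8 has {1,2,3,5,6,7,8,9}; box has {3,5,6,7,9} → only 4 remains.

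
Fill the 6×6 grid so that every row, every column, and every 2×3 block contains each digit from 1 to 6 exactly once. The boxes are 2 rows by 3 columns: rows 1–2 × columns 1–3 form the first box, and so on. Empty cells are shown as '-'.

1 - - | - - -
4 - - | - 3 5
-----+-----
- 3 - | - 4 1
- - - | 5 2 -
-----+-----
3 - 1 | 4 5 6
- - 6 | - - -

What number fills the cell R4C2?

1

R1C5 = 6 (sole candidate).
R2C3 = 2 (sole candidate).
R2C4 = 1 (sole candidate).
R3C3 = 5 (sole candidate).
R3C4 = 6 (sole candidate).
R4C1 = 6 (sole candidate).
R4C3 = 4 (sole candidate).
R4C6 = 3 (sole candidate).
R5C2 = 2 (sole candidate).
R6C1 = 5 (sole candidate).
R6C2 = 4 (sole candidate).
R6C5 = 1 (sole candidate).
R6C6 = 2 (sole candidate).
R1C2 = 5 (sole candidate).
R1C3 = 3 (sole candidate).
R1C4 = 2 (sole candidate).
R1C6 = 4 (sole candidate).
R2C2 = 6 (sole candidate).
R3C1 = 2 (sole candidate).
R4C2 = 1: row 4 has {2,3,4,5,6}; col 2 has {2,3,4,5,6}; box has {2,3,4,5,6} → only 1 remains.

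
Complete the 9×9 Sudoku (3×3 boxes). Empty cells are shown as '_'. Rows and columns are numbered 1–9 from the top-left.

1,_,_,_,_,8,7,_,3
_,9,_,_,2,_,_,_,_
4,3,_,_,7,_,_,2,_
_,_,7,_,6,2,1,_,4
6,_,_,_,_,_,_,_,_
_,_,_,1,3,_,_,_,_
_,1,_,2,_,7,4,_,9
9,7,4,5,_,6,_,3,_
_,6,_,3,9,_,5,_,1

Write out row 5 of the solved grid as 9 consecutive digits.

r7c5 = 8 (sole candidate).
r7c8 = 6 (sole candidate).
r8c5 = 1 (sole candidate).
r9c6 = 4 (sole candidate).
r2c6 = 3 (hidden single in row 2).
r2c1 = 7 (hidden single in row 2).
r2c8 = 1 (hidden single in row 2).
r2c4 = 4 (hidden single in row 2).
r1c5 = 5 (sole candidate).
r5c5 = 4: row 5 has {6}; col 5 has {1,2,3,5,6,7,8,9}; box has {1,2,3,6} → only 4 remains.
r1c2 = 2 (sole candidate).
r1c3 = 6 (sole candidate).
r1c4 = 9 (sole candidate).
r1c8 = 4 (sole candidate).
r3c4 = 6 (sole candidate).
r3c6 = 1 (sole candidate).
r4c4 = 8 (sole candidate).
r5c4 = 7: row 5 has {4,6}; col 4 has {1,2,3,4,5,6,8,9}; box has {1,2,3,4,6,8} → only 7 remains.
r4c2 = 5 (sole candidate).
r4c8 = 9 (sole candidate).
r5c2 = 8: row 5 has {4,6,7}; col 2 has {1,2,3,5,6,7,9}; box has {5,6,7} → only 8 remains.
r5c8 = 5: row 5 has {4,6,7,8}; col 8 has {1,2,3,4,6,9}; box has {1,4,9} → only 5 remains.
r5c9 = 2: row 5 has {4,5,6,7,8}; col 9 has {1,3,4,9}; box has {1,4,5,9} → only 2 remains.
r6c1 = 2 (sole candidate).
r6c2 = 4 (sole candidate).
r6c3 = 9 (sole candidate).
r6c6 = 5 (sole candidate).
r8c9 = 8 (sole candidate).
r9c1 = 8 (sole candidate).
r9c3 = 2 (sole candidate).
r9c8 = 7 (sole candidate).
r3c9 = 5 (sole candidate).
r4c1 = 3 (sole candidate).
r5c3 = 1: row 5 has {2,4,5,6,7,8}; col 3 has {2,4,6,7,9}; box has {2,3,4,5,6,7,8,9} → only 1 remains.
r5c6 = 9: row 5 has {1,2,4,5,6,7,8}; col 6 has {1,2,3,4,5,6,7,8}; box has {1,2,3,4,5,6,7,8} → only 9 remains.
r5c7 = 3: row 5 has {1,2,4,5,6,7,8,9}; col 7 has {1,4,5,7}; box has {1,2,4,5,9} → only 3 remains.

681749352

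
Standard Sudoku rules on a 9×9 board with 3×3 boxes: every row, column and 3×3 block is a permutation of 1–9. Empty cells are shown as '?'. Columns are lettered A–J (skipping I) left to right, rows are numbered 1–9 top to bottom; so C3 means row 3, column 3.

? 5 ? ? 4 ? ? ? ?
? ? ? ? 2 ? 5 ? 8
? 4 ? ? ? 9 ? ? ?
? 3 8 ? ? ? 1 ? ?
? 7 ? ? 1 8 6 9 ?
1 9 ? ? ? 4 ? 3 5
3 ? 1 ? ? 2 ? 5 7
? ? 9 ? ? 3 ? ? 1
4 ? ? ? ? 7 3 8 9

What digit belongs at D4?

6

G7 = 4: row 7 has {1,2,3,5,7}; col 7 has {1,3,5,6}; box has {1,3,5,7,8,9} → only 4 remains.
G8 = 2: row 8 has {1,3,9}; col 7 has {1,3,4,5,6}; box has {1,3,4,5,7,8,9} → only 2 remains.
H8 = 6: row 8 has {1,2,3,9}; col 8 has {3,5,8,9}; box has {1,2,3,4,5,7,8,9} → only 6 remains.
G3 = 7: row 3 has {4,9}; col 7 has {1,2,3,4,5,6}; box has {5,8} → only 7 remains.
G6 = 8: row 6 has {1,3,4,5,9}; col 7 has {1,2,3,4,5,6,7}; box has {1,3,5,6,9} → only 8 remains.
B8 = 8: row 8 has {1,2,3,6,9}; col 2 has {3,4,5,7,9}; box has {1,3,4,9} → only 8 remains.
E8 = 5: row 8 has {1,2,3,6,8,9}; col 5 has {1,2,4}; box has {2,3,7} → only 5 remains.
E9 = 6: row 9 has {3,4,7,8,9}; col 5 has {1,2,4,5}; box has {2,3,5,7} → only 6 remains.
G1 = 9: row 1 has {4,5}; col 7 has {1,2,3,4,5,6,7,8}; box has {5,7,8} → only 9 remains.
E6 = 7: row 6 has {1,3,4,5,8,9}; col 5 has {1,2,4,5,6}; box has {1,4,8} → only 7 remains.
B7 = 6: row 7 has {1,2,3,4,5,7}; col 2 has {3,4,5,7,8,9}; box has {1,3,4,8,9} → only 6 remains.
A8 = 7: row 8 has {1,2,3,5,6,8,9}; col 1 has {1,3,4}; box has {1,3,4,6,8,9} → only 7 remains.
D8 = 4: row 8 has {1,2,3,5,6,7,8,9}; col 4 has {}; box has {2,3,5,6,7} → only 4 remains.
B9 = 2: row 9 has {3,4,6,7,8,9}; col 2 has {3,4,5,6,7,8,9}; box has {1,3,4,6,7,8,9} → only 2 remains.
C9 = 5: row 9 has {2,3,4,6,7,8,9}; col 3 has {1,8,9}; box has {1,2,3,4,6,7,8,9} → only 5 remains.
D9 = 1: row 9 has {2,3,4,5,6,7,8,9}; col 4 has {4}; box has {2,3,4,5,6,7} → only 1 remains.
B2 = 1: row 2 has {2,5,8}; col 2 has {2,3,4,5,6,7,8,9}; box has {4,5} → only 1 remains.
F2 = 6: row 2 has {1,2,5,8}; col 6 has {2,3,4,7,8,9}; box has {2,4,9} → only 6 remains.
H2 = 4: row 2 has {1,2,5,6,8}; col 8 has {3,5,6,8,9}; box has {5,7,8,9} → only 4 remains.
E4 = 9: row 4 has {1,3,8}; col 5 has {1,2,4,5,6,7}; box has {1,4,7,8} → only 9 remains.
F4 = 5: row 4 has {1,3,8,9}; col 6 has {2,3,4,6,7,8,9}; box has {1,4,7,8,9} → only 5 remains.
E7 = 8: row 7 has {1,2,3,4,5,6,7}; col 5 has {1,2,4,5,6,7,9}; box has {1,2,3,4,5,6,7} → only 8 remains.
F1 = 1: row 1 has {4,5,9}; col 6 has {2,3,4,5,6,7,8,9}; box has {2,4,6,9} → only 1 remains.
H1 = 2: row 1 has {1,4,5,9}; col 8 has {3,4,5,6,8,9}; box has {4,5,7,8,9} → only 2 remains.
A2 = 9: row 2 has {1,2,4,5,6,8}; col 1 has {1,3,4,7}; box has {1,4,5} → only 9 remains.
E3 = 3: row 3 has {4,7,9}; col 5 has {1,2,4,5,6,7,8,9}; box has {1,2,4,6,9} → only 3 remains.
H3 = 1: row 3 has {3,4,7,9}; col 8 has {2,3,4,5,6,8,9}; box has {2,4,5,7,8,9} → only 1 remains.
J3 = 6: row 3 has {1,3,4,7,9}; col 9 has {1,5,7,8,9}; box has {1,2,4,5,7,8,9} → only 6 remains.
H4 = 7: row 4 has {1,3,5,8,9}; col 8 has {1,2,3,4,5,6,8,9}; box has {1,3,5,6,8,9} → only 7 remains.
D7 = 9: row 7 has {1,2,3,4,5,6,7,8}; col 4 has {1,4}; box has {1,2,3,4,5,6,7,8} → only 9 remains.
J1 = 3: row 1 has {1,2,4,5,9}; col 9 has {1,5,6,7,8,9}; box has {1,2,4,5,6,7,8,9} → only 3 remains.
D2 = 7: row 2 has {1,2,4,5,6,8,9}; col 4 has {1,4,9}; box has {1,2,3,4,6,9} → only 7 remains.
C3 = 2: row 3 has {1,3,4,6,7,9}; col 3 has {1,5,8,9}; box has {1,4,5,9} → only 2 remains.
C5 = 4: row 5 has {1,6,7,8,9}; col 3 has {1,2,5,8,9}; box has {1,3,7,8,9} → only 4 remains.
J5 = 2: row 5 has {1,4,6,7,8,9}; col 9 has {1,3,5,6,7,8,9}; box has {1,3,5,6,7,8,9} → only 2 remains.
C6 = 6: row 6 has {1,3,4,5,7,8,9}; col 3 has {1,2,4,5,8,9}; box has {1,3,4,7,8,9} → only 6 remains.
D6 = 2: row 6 has {1,3,4,5,6,7,8,9}; col 4 has {1,4,7,9}; box has {1,4,5,7,8,9} → only 2 remains.
C1 = 7: row 1 has {1,2,3,4,5,9}; col 3 has {1,2,4,5,6,8,9}; box has {1,2,4,5,9} → only 7 remains.
D1 = 8: row 1 has {1,2,3,4,5,7,9}; col 4 has {1,2,4,7,9}; box has {1,2,3,4,6,7,9} → only 8 remains.
C2 = 3: row 2 has {1,2,4,5,6,7,8,9}; col 3 has {1,2,4,5,6,7,8,9}; box has {1,2,4,5,7,9} → only 3 remains.
A3 = 8: row 3 has {1,2,3,4,6,7,9}; col 1 has {1,3,4,7,9}; box has {1,2,3,4,5,7,9} → only 8 remains.
D3 = 5: row 3 has {1,2,3,4,6,7,8,9}; col 4 has {1,2,4,7,8,9}; box has {1,2,3,4,6,7,8,9} → only 5 remains.
A4 = 2: row 4 has {1,3,5,7,8,9}; col 1 has {1,3,4,7,8,9}; box has {1,3,4,6,7,8,9} → only 2 remains.
D4 = 6: row 4 has {1,2,3,5,7,8,9}; col 4 has {1,2,4,5,7,8,9}; box has {1,2,4,5,7,8,9} → only 6 remains.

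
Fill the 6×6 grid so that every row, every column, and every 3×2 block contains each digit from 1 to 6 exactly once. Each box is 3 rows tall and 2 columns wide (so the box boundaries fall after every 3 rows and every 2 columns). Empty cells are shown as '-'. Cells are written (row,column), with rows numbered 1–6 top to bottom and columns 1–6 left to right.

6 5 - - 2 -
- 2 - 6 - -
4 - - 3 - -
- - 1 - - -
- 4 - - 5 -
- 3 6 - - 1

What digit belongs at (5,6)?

(1,3) = 4 (sole candidate).
(1,4) = 1 (sole candidate).
(1,6) = 3 (sole candidate).
(2,3) = 5 (sole candidate).
(2,6) = 4 (sole candidate).
(3,2) = 1 (sole candidate).
(3,3) = 2 (sole candidate).
(3,5) = 6 (sole candidate).
(3,6) = 5 (sole candidate).
(4,2) = 6 (sole candidate).
(4,6) = 2 (sole candidate).
(5,3) = 3 (sole candidate).
(5,4) = 2 (sole candidate).
(5,6) = 6: row 5 has {2,3,4,5}; col 6 has {1,2,3,4,5}; box has {1,2,5} → only 6 remains.

6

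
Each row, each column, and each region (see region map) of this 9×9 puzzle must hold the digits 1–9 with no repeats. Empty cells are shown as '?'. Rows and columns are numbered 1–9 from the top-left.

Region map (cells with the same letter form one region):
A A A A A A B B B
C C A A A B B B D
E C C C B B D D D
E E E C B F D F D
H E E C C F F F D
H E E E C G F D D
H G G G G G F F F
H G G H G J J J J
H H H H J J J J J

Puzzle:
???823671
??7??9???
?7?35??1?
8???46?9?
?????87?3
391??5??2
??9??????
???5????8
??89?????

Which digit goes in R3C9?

9

R3C6 = 2 (sole candidate).
R4C7 = 5 (sole candidate).
R4C9 = 7 (sole candidate).
R6C7 = 4 (sole candidate).
R7C9 = 5 (sole candidate).
R5C8 = 2 (sole candidate).
R7C8 = 3 (sole candidate).
R2C8 = 8 (sole candidate).
R6C8 = 6 (sole candidate).
R7C7 = 1 (sole candidate).
R8C8 = 4 (sole candidate).
R9C8 = 5 (sole candidate).
R9C9 = 6 (sole candidate).
R2C7 = 3 (sole candidate).
R2C9 = 4 (sole candidate).
R3C9 = 9: row 3 has {1,2,3,5,7}; col 9 has {1,2,3,4,5,6,7,8}; region has {1,2,3,4,5,6,7} → only 9 remains.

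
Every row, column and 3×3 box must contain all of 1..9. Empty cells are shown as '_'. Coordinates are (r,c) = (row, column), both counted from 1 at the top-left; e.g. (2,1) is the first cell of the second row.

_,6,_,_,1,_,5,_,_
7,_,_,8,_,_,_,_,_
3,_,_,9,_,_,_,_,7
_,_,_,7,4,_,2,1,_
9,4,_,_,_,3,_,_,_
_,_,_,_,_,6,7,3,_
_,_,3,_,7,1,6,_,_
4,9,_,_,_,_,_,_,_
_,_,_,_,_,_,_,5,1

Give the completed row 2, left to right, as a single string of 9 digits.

(5,7) = 8: row 5 has {3,4,9}; col 7 has {2,5,6,7}; box has {1,2,3,7} → only 8 remains.
(5,8) = 6: row 5 has {3,4,8,9}; col 8 has {1,3,5}; box has {1,2,3,7,8} → only 6 remains.
(5,9) = 5: row 5 has {3,4,6,8,9}; col 9 has {1,7}; box has {1,2,3,6,7,8} → only 5 remains.
(8,7) = 3: row 8 has {4,9}; col 7 has {2,5,6,7,8}; box has {1,5,6} → only 3 remains.
(4,9) = 9: row 4 has {1,2,4,7}; col 9 has {1,5,7}; box has {1,2,3,5,6,7,8} → only 9 remains.
(5,5) = 2: row 5 has {3,4,5,6,8,9}; col 5 has {1,4,7}; box has {3,4,6,7} → only 2 remains.
(6,9) = 4: row 6 has {3,6,7}; col 9 has {1,5,7,9}; box has {1,2,3,5,6,7,8,9} → only 4 remains.
(5,4) = 1: row 5 has {2,3,4,5,6,8,9}; col 4 has {7,8,9}; box has {2,3,4,6,7} → only 1 remains.
(6,4) = 5: row 6 has {3,4,6,7}; col 4 has {1,7,8,9}; box has {1,2,3,4,6,7} → only 5 remains.
(4,6) = 8: row 4 has {1,2,4,7,9}; col 6 has {1,3,6}; box has {1,2,3,4,5,6,7} → only 8 remains.
(5,3) = 7: row 5 has {1,2,3,4,5,6,8,9}; col 3 has {3}; box has {4,9} → only 7 remains.
(6,5) = 9: row 6 has {3,4,5,6,7}; col 5 has {1,2,4,7}; box has {1,2,3,4,5,6,7,8} → only 9 remains.
(1,6) = 7: in row 1, 7 can only go here (every other open cell in that row sees a 7).
(3,5) = 6: in row 3, 6 can only go here (every other open cell in that row sees a 6).
(2,9) = 6: in row 2, 6 can only go here (every other open cell in that row sees a 6).
(2,5) = 3: in row 2, 3 can only go here (every other open cell in that row sees a 3).
(9,5) = 8: row 9 has {1,5}; col 5 has {1,2,3,4,6,7,9}; box has {1,7} → only 8 remains.
(8,5) = 5: row 8 has {3,4,9}; col 5 has {1,2,3,4,6,7,8,9}; box has {1,7,8} → only 5 remains.
(8,6) = 2: row 8 has {3,4,5,9}; col 6 has {1,3,6,7,8}; box has {1,5,7,8} → only 2 remains.
(8,9) = 8: row 8 has {2,3,4,5,9}; col 9 has {1,4,5,6,7,9}; box has {1,3,5,6} → only 8 remains.
(7,4) = 4: row 7 has {1,3,6,7}; col 4 has {1,5,7,8,9}; box has {1,2,5,7,8} → only 4 remains.
(7,9) = 2: row 7 has {1,3,4,6,7}; col 9 has {1,4,5,6,7,8,9}; box has {1,3,5,6,8} → only 2 remains.
(8,4) = 6: row 8 has {2,3,4,5,8,9}; col 4 has {1,4,5,7,8,9}; box has {1,2,4,5,7,8} → only 6 remains.
(8,8) = 7: row 8 has {2,3,4,5,6,8,9}; col 8 has {1,3,5,6}; box has {1,2,3,5,6,8} → only 7 remains.
(9,4) = 3: row 9 has {1,5,8}; col 4 has {1,4,5,6,7,8,9}; box has {1,2,4,5,6,7,8} → only 3 remains.
(9,6) = 9: row 9 has {1,3,5,8}; col 6 has {1,2,3,6,7,8}; box has {1,2,3,4,5,6,7,8} → only 9 remains.
(9,7) = 4: row 9 has {1,3,5,8,9}; col 7 has {2,3,5,6,7,8}; box has {1,2,3,5,6,7,8} → only 4 remains.
(1,4) = 2: row 1 has {1,5,6,7}; col 4 has {1,3,4,5,6,7,8,9}; box has {1,3,6,7,8,9} → only 2 remains.
(1,9) = 3: row 1 has {1,2,5,6,7}; col 9 has {1,2,4,5,6,7,8,9}; box has {5,6,7} → only 3 remains.
(3,7) = 1: row 3 has {3,6,7,9}; col 7 has {2,3,4,5,6,7,8}; box has {3,5,6,7} → only 1 remains.
(7,8) = 9: row 7 has {1,2,3,4,6,7}; col 8 has {1,3,5,6,7}; box has {1,2,3,4,5,6,7,8} → only 9 remains.
(8,3) = 1: row 8 has {2,3,4,5,6,7,8,9}; col 3 has {3,7}; box has {3,4,9} → only 1 remains.
(1,1) = 8: row 1 has {1,2,3,5,6,7}; col 1 has {3,4,7,9}; box has {3,6,7} → only 8 remains.
(1,8) = 4: row 1 has {1,2,3,5,6,7,8}; col 8 has {1,3,5,6,7,9}; box has {1,3,5,6,7} → only 4 remains.
(2,7) = 9: row 2 has {3,6,7,8}; col 7 has {1,2,3,4,5,6,7,8}; box has {1,3,4,5,6,7} → only 9 remains.
(2,8) = 2: row 2 has {3,6,7,8,9}; col 8 has {1,3,4,5,6,7,9}; box has {1,3,4,5,6,7,9} → only 2 remains.
(3,8) = 8: row 3 has {1,3,6,7,9}; col 8 has {1,2,3,4,5,6,7,9}; box has {1,2,3,4,5,6,7,9} → only 8 remains.
(7,1) = 5: row 7 has {1,2,3,4,6,7,9}; col 1 has {3,4,7,8,9}; box has {1,3,4,9} → only 5 remains.
(7,2) = 8: row 7 has {1,2,3,4,5,6,7,9}; col 2 has {4,6,9}; box has {1,3,4,5,9} → only 8 remains.
(1,3) = 9: row 1 has {1,2,3,4,5,6,7,8}; col 3 has {1,3,7}; box has {3,6,7,8} → only 9 remains.
(4,1) = 6: row 4 has {1,2,4,7,8,9}; col 1 has {3,4,5,7,8,9}; box has {4,7,9} → only 6 remains.
(4,3) = 5: row 4 has {1,2,4,6,7,8,9}; col 3 has {1,3,7,9}; box has {4,6,7,9} → only 5 remains.
(9,1) = 2: row 9 has {1,3,4,5,8,9}; col 1 has {3,4,5,6,7,8,9}; box has {1,3,4,5,8,9} → only 2 remains.
(9,2) = 7: row 9 has {1,2,3,4,5,8,9}; col 2 has {4,6,8,9}; box has {1,2,3,4,5,8,9} → only 7 remains.
(9,3) = 6: row 9 has {1,2,3,4,5,7,8,9}; col 3 has {1,3,5,7,9}; box has {1,2,3,4,5,7,8,9} → only 6 remains.
(2,3) = 4: row 2 has {2,3,6,7,8,9}; col 3 has {1,3,5,6,7,9}; box has {3,6,7,8,9} → only 4 remains.
(2,6) = 5: row 2 has {2,3,4,6,7,8,9}; col 6 has {1,2,3,6,7,8,9}; box has {1,2,3,6,7,8,9} → only 5 remains.
(3,3) = 2: row 3 has {1,3,6,7,8,9}; col 3 has {1,3,4,5,6,7,9}; box has {3,4,6,7,8,9} → only 2 remains.
(3,6) = 4: row 3 has {1,2,3,6,7,8,9}; col 6 has {1,2,3,5,6,7,8,9}; box has {1,2,3,5,6,7,8,9} → only 4 remains.
(4,2) = 3: row 4 has {1,2,4,5,6,7,8,9}; col 2 has {4,6,7,8,9}; box has {4,5,6,7,9} → only 3 remains.
(6,1) = 1: row 6 has {3,4,5,6,7,9}; col 1 has {2,3,4,5,6,7,8,9}; box has {3,4,5,6,7,9} → only 1 remains.
(6,2) = 2: row 6 has {1,3,4,5,6,7,9}; col 2 has {3,4,6,7,8,9}; box has {1,3,4,5,6,7,9} → only 2 remains.
(6,3) = 8: row 6 has {1,2,3,4,5,6,7,9}; col 3 has {1,2,3,4,5,6,7,9}; box has {1,2,3,4,5,6,7,9} → only 8 remains.
(2,2) = 1: row 2 has {2,3,4,5,6,7,8,9}; col 2 has {2,3,4,6,7,8,9}; box has {2,3,4,6,7,8,9} → only 1 remains.

714835926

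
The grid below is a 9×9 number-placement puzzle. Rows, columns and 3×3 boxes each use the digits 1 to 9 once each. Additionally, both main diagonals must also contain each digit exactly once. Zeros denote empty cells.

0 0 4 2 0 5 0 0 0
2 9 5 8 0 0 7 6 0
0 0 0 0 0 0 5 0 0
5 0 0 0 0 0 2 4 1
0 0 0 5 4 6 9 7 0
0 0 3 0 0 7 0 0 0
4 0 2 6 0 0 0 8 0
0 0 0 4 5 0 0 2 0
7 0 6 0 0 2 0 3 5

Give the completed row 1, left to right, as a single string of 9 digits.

row 4, column 4 = 3 (sole candidate).
row 6, column 8 = 5 (sole candidate).
row 7, column 7 = 1 (sole candidate).
row 8, column 7 = 6 (sole candidate).
row 9, column 7 = 4 (sole candidate).
row 3, column 3 = 8 (sole candidate).
row 5, column 3 = 1 (sole candidate).
row 6, column 7 = 8 (sole candidate).
row 6, column 9 = 6 (sole candidate).
row 8, column 3 = 9 (sole candidate).
row 8, column 9 = 7 (sole candidate).
row 1, column 1 = 6: row 1 has {2,4,5}; col 1 has {2,4,5,7}; box has {2,4,5,8,9}; main diagonal has {1,2,3,4,5,7,8,9} → only 6 remains.
row 1, column 7 = 3: row 1 has {2,4,5,6}; col 7 has {1,2,4,5,6,7,8,9}; box has {5,6,7} → only 3 remains.
row 2, column 9 = 4 (sole candidate).
row 4, column 3 = 7 (sole candidate).
row 5, column 1 = 8 (sole candidate).
row 5, column 2 = 2 (sole candidate).
row 5, column 9 = 3 (sole candidate).
row 6, column 1 = 9 (sole candidate).
row 6, column 2 = 4 (sole candidate).
row 6, column 4 = 1 (sole candidate).
row 6, column 5 = 2 (sole candidate).
row 7, column 9 = 9 (sole candidate).
row 9, column 4 = 9 (sole candidate).
row 1, column 9 = 8: row 1 has {2,3,4,5,6}; col 9 has {1,3,4,5,6,7,9}; box has {3,4,5,6,7}; anti-diagonal has {1,2,4,5,6,7} → only 8 remains.
row 3, column 4 = 7 (sole candidate).
row 3, column 9 = 2 (sole candidate).
row 4, column 2 = 6 (sole candidate).
row 4, column 6 = 9 (sole candidate).
row 7, column 6 = 3 (sole candidate).
row 8, column 2 = 3 (sole candidate).
row 2, column 6 = 1 (sole candidate).
row 3, column 2 = 1 (sole candidate).
row 3, column 6 = 4 (sole candidate).
row 3, column 8 = 9 (sole candidate).
row 4, column 5 = 8 (sole candidate).
row 7, column 2 = 5 (sole candidate).
row 7, column 5 = 7 (sole candidate).
row 8, column 1 = 1 (sole candidate).
row 8, column 6 = 8 (sole candidate).
row 9, column 2 = 8 (sole candidate).
row 9, column 5 = 1 (sole candidate).
row 1, column 2 = 7: row 1 has {2,3,4,5,6,8}; col 2 has {1,2,3,4,5,6,8,9}; box has {1,2,4,5,6,8,9} → only 7 remains.
row 1, column 5 = 9: row 1 has {2,3,4,5,6,7,8}; col 5 has {1,2,4,5,7,8}; box has {1,2,4,5,7,8} → only 9 remains.
row 1, column 8 = 1: row 1 has {2,3,4,5,6,7,8,9}; col 8 has {2,3,4,5,6,7,8,9}; box has {2,3,4,5,6,7,8,9} → only 1 remains.

674295318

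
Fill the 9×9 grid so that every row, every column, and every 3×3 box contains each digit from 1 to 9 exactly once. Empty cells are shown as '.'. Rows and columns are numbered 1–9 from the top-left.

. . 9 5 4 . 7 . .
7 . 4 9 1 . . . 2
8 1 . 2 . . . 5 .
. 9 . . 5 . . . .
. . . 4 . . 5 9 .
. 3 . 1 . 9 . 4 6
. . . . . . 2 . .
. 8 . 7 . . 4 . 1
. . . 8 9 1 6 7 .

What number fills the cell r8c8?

r6c7 = 8 (sole candidate).
r8c8 = 3: row 8 has {1,4,7,8}; col 8 has {4,5,7,9}; box has {1,2,4,6,7} → only 3 remains.

3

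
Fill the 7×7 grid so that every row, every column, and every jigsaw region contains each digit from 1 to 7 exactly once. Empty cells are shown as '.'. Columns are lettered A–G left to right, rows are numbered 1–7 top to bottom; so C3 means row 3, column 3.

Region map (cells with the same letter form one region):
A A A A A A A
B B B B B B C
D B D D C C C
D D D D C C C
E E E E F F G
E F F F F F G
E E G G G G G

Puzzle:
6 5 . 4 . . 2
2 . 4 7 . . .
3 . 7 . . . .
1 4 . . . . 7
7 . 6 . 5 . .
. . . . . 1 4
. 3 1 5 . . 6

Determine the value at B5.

2

C1 = 3 (sole candidate).
F1 = 7 (sole candidate).
G5 = 3 (sole candidate).
A6 = 5 (sole candidate).
C6 = 2 (sole candidate).
A7 = 4 (sole candidate).
F7 = 2 (sole candidate).
E1 = 1 (sole candidate).
C4 = 5 (sole candidate).
F5 = 4 (sole candidate).
E7 = 7 (sole candidate).
E3 = 4 (hidden single in row 3).
D3 = 2 (hidden single in row 3).
D4 = 6 (sole candidate).
F4 = 3 (sole candidate).
D5 = 1 (sole candidate).
D6 = 3 (sole candidate).
E6 = 6 (sole candidate).
E2 = 3 (sole candidate).
E4 = 2 (sole candidate).
B5 = 2: row 5 has {1,3,4,5,6,7}; col 2 has {3,4,5}; region has {1,3,4,5,6,7} → only 2 remains.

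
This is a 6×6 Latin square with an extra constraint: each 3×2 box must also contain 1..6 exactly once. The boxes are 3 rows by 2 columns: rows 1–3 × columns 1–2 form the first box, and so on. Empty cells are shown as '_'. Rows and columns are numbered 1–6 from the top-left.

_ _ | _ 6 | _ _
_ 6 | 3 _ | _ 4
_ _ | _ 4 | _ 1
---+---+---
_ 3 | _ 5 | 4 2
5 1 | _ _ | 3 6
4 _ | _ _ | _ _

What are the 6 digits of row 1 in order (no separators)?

row 4, column 1 = 6 (sole candidate).
row 4, column 3 = 1 (sole candidate).
row 5, column 4 = 2 (sole candidate).
row 6, column 2 = 2 (sole candidate).
row 6, column 3 = 6 (sole candidate).
row 6, column 4 = 3 (sole candidate).
row 6, column 6 = 5 (sole candidate).
row 1, column 6 = 3: row 1 has {6}; col 6 has {1,2,4,5,6}; box has {1,4} → only 3 remains.
row 2, column 4 = 1 (sole candidate).
row 3, column 2 = 5 (sole candidate).
row 3, column 3 = 2 (sole candidate).
row 3, column 5 = 6 (sole candidate).
row 5, column 3 = 4 (sole candidate).
row 6, column 5 = 1 (sole candidate).
row 1, column 2 = 4: row 1 has {3,6}; col 2 has {1,2,3,5,6}; box has {5,6} → only 4 remains.
row 1, column 3 = 5: row 1 has {3,4,6}; col 3 has {1,2,3,4,6}; box has {1,2,3,4,6} → only 5 remains.
row 1, column 5 = 2: row 1 has {3,4,5,6}; col 5 has {1,3,4,6}; box has {1,3,4,6} → only 2 remains.
row 2, column 1 = 2 (sole candidate).
row 2, column 5 = 5 (sole candidate).
row 3, column 1 = 3 (sole candidate).
row 1, column 1 = 1: row 1 has {2,3,4,5,6}; col 1 has {2,3,4,5,6}; box has {2,3,4,5,6} → only 1 remains.

145623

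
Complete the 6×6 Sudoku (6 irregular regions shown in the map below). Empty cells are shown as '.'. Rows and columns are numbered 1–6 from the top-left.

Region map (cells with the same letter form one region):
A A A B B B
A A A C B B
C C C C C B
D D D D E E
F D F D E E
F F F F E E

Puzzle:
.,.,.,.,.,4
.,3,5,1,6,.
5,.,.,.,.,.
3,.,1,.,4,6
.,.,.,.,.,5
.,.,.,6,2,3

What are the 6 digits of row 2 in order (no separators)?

R2C6 = 2: row 2 has {1,3,5,6}; col 6 has {3,4,5,6}; region has {4,6} → only 2 remains.
R3C5 = 3 (sole candidate).
R3C6 = 1 (sole candidate).
R5C5 = 1 (sole candidate).
R6C3 = 4 (sole candidate).
R1C5 = 5 (sole candidate).
R2C1 = 4: row 2 has {1,2,3,5,6}; col 1 has {3,5}; region has {3,5} → only 4 remains.

435162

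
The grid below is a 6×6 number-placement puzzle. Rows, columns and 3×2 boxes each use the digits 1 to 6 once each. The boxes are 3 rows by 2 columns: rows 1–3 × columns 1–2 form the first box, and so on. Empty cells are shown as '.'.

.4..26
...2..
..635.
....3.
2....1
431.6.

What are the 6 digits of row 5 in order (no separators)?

253641

r1c3 = 5 (sole candidate).
r1c4 = 1 (sole candidate).
r2c3 = 4 (sole candidate).
r2c5 = 1 (sole candidate).
r2c6 = 3 (sole candidate).
r3c1 = 1 (sole candidate).
r3c2 = 2 (sole candidate).
r3c6 = 4 (sole candidate).
r4c3 = 2 (sole candidate).
r4c6 = 5 (sole candidate).
r5c3 = 3: row 5 has {1,2}; col 3 has {1,2,4,5,6}; box has {1,2} → only 3 remains.
r5c5 = 4: row 5 has {1,2,3}; col 5 has {1,2,3,5,6}; box has {1,3,5,6} → only 4 remains.
r6c4 = 5 (sole candidate).
r6c6 = 2 (sole candidate).
r1c1 = 3 (sole candidate).
r4c1 = 6 (sole candidate).
r4c2 = 1 (sole candidate).
r4c4 = 4 (sole candidate).
r5c2 = 5: row 5 has {1,2,3,4}; col 2 has {1,2,3,4}; box has {1,2,3,4,6} → only 5 remains.
r5c4 = 6: row 5 has {1,2,3,4,5}; col 4 has {1,2,3,4,5}; box has {1,2,3,4,5} → only 6 remains.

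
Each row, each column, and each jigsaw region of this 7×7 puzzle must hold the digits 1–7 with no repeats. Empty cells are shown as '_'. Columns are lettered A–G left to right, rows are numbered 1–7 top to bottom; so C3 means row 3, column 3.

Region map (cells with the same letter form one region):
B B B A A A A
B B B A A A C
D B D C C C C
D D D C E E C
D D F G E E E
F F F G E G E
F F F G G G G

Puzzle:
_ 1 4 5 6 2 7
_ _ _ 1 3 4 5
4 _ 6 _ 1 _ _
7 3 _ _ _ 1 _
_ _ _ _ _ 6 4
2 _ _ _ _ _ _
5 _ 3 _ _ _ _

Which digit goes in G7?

A1 = 3: row 1 has {1,2,4,5,6,7}; col 1 has {2,4,5,7}; region has {1,4} → only 3 remains.
A2 = 6: row 2 has {1,3,4,5}; col 1 has {2,3,4,5,7}; region has {1,3,4} → only 6 remains.
A5 = 1: row 5 has {4,6}; col 1 has {2,3,4,5,6,7}; region has {3,4,6,7} → only 1 remains.
C5 = 7: row 5 has {1,4,6}; col 3 has {3,4,6}; region has {2,3,5} → only 7 remains.
C6 = 1: row 6 has {2}; col 3 has {3,4,6,7}; region has {2,3,5,7} → only 1 remains.
G6 = 3: row 6 has {1,2}; col 7 has {4,5,7}; region has {1,4,6} → only 3 remains.
F7 = 7: row 7 has {3,5}; col 6 has {1,2,4,6}; region has {} → only 7 remains.
C2 = 2: row 2 has {1,3,4,5,6}; col 3 has {1,3,4,6,7}; region has {1,3,4,6} → only 2 remains.
F3 = 3: row 3 has {1,4,6}; col 6 has {1,2,4,6,7}; region has {1,5} → only 3 remains.
G3 = 2: row 3 has {1,3,4,6}; col 7 has {3,4,5,7}; region has {1,3,5} → only 2 remains.
C4 = 5: row 4 has {1,3,7}; col 3 has {1,2,3,4,6,7}; region has {1,3,4,6,7} → only 5 remains.
E4 = 2: row 4 has {1,3,5,7}; col 5 has {1,3,6}; region has {1,3,4,6} → only 2 remains.
G4 = 6: row 4 has {1,2,3,5,7}; col 7 has {2,3,4,5,7}; region has {1,2,3,5} → only 6 remains.
B5 = 2: row 5 has {1,4,6,7}; col 2 has {1,3}; region has {1,3,4,5,6,7} → only 2 remains.
D5 = 3: row 5 has {1,2,4,6,7}; col 4 has {1,5}; region has {7} → only 3 remains.
E5 = 5: row 5 has {1,2,3,4,6,7}; col 5 has {1,2,3,6}; region has {1,2,3,4,6} → only 5 remains.
E6 = 7: row 6 has {1,2,3}; col 5 has {1,2,3,5,6}; region has {1,2,3,4,5,6} → only 7 remains.
F6 = 5: row 6 has {1,2,3,7}; col 6 has {1,2,3,4,6,7}; region has {3,7} → only 5 remains.
E7 = 4: row 7 has {3,5,7}; col 5 has {1,2,3,5,6,7}; region has {3,5,7} → only 4 remains.
G7 = 1: row 7 has {3,4,5,7}; col 7 has {2,3,4,5,6,7}; region has {3,4,5,7} → only 1 remains.

1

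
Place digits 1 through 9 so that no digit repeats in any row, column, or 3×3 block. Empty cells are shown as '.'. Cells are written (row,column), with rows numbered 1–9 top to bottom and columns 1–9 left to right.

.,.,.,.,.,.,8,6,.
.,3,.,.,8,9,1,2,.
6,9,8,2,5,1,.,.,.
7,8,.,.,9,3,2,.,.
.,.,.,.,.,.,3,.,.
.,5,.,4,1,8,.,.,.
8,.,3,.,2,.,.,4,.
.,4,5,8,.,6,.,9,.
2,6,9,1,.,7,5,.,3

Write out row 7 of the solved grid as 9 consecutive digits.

873925641

(1,6) = 4 (sole candidate).
(6,8) = 7 (sole candidate).
(7,6) = 5: row 7 has {2,3,4,8}; col 6 has {1,3,4,6,7,8,9}; box has {1,2,6,7,8} → only 5 remains.
(8,1) = 1 (sole candidate).
(8,5) = 3 (sole candidate).
(8,7) = 7 (sole candidate).
(8,9) = 2 (sole candidate).
(9,5) = 4 (sole candidate).
(9,8) = 8 (sole candidate).
(1,1) = 5 (sole candidate).
(1,5) = 7 (sole candidate).
(1,9) = 9 (sole candidate).
(2,1) = 4 (sole candidate).
(2,3) = 7 (sole candidate).
(2,4) = 6 (sole candidate).
(2,9) = 5 (sole candidate).
(3,7) = 4 (sole candidate).
(3,8) = 3 (sole candidate).
(3,9) = 7 (sole candidate).
(4,4) = 5 (sole candidate).
(4,8) = 1 (sole candidate).
(5,1) = 9 (sole candidate).
(5,4) = 7 (sole candidate).
(5,5) = 6 (sole candidate).
(5,6) = 2 (sole candidate).
(5,8) = 5 (sole candidate).
(6,1) = 3 (sole candidate).
(6,9) = 6 (sole candidate).
(7,2) = 7: row 7 has {2,3,4,5,8}; col 2 has {3,4,5,6,8,9}; box has {1,2,3,4,5,6,8,9} → only 7 remains.
(7,4) = 9: row 7 has {2,3,4,5,7,8}; col 4 has {1,2,4,5,6,7,8}; box has {1,2,3,4,5,6,7,8} → only 9 remains.
(7,7) = 6: row 7 has {2,3,4,5,7,8,9}; col 7 has {1,2,3,4,5,7,8}; box has {2,3,4,5,7,8,9} → only 6 remains.
(7,9) = 1: row 7 has {2,3,4,5,6,7,8,9}; col 9 has {2,3,5,6,7,9}; box has {2,3,4,5,6,7,8,9} → only 1 remains.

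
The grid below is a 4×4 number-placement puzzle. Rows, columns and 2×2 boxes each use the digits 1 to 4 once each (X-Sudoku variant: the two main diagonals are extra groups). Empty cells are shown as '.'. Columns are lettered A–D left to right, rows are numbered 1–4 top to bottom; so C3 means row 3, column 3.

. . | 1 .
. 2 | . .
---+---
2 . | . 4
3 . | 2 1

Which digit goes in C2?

4

A1 = 4: row 1 has {1}; col 1 has {2,3}; box has {2}; main diagonal has {1,2} → only 4 remains.
B1 = 3: row 1 has {1,4}; col 2 has {2}; box has {2,4} → only 3 remains.
D1 = 2: row 1 has {1,3,4}; col 4 has {1,4}; box has {1}; anti-diagonal has {3} → only 2 remains.
A2 = 1: row 2 has {2}; col 1 has {2,3,4}; box has {2,3,4} → only 1 remains.
C2 = 4: row 2 has {1,2}; col 3 has {1,2}; box has {1,2}; anti-diagonal has {2,3} → only 4 remains.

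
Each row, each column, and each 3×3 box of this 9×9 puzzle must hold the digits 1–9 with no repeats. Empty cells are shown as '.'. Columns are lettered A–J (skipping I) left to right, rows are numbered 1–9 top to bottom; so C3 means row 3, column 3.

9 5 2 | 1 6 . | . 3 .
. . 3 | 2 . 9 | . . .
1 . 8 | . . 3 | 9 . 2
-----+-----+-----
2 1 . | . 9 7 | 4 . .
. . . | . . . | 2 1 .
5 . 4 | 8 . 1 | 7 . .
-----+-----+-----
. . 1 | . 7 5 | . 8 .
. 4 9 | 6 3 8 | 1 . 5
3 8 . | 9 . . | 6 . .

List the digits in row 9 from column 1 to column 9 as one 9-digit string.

F1 = 4 (sole candidate).
G1 = 8 (sole candidate).
J1 = 7 (sole candidate).
G2 = 5 (sole candidate).
E3 = 5 (sole candidate).
C4 = 6 (sole candidate).
H4 = 5 (sole candidate).
C5 = 7 (sole candidate).
E5 = 4 (sole candidate).
F5 = 6 (sole candidate).
E6 = 2 (sole candidate).
A7 = 6 (sole candidate).
B7 = 2 (sole candidate).
D7 = 4 (sole candidate).
G7 = 3 (sole candidate).
J7 = 9 (sole candidate).
A8 = 7 (sole candidate).
H8 = 2 (sole candidate).
C9 = 5: row 9 has {3,6,8,9}; col 3 has {1,2,3,4,6,7,8,9}; box has {1,2,3,4,6,7,8,9} → only 5 remains.
E9 = 1: row 9 has {3,5,6,8,9}; col 5 has {2,3,4,5,6,7,9}; box has {3,4,5,6,7,8,9} → only 1 remains.
F9 = 2: row 9 has {1,3,5,6,8,9}; col 6 has {1,3,4,5,6,7,8,9}; box has {1,3,4,5,6,7,8,9} → only 2 remains.
J9 = 4: row 9 has {1,2,3,5,6,8,9}; col 9 has {2,5,7,9}; box has {1,2,3,5,6,8,9} → only 4 remains.
A2 = 4 (sole candidate).
E2 = 8 (sole candidate).
H2 = 6 (sole candidate).
J2 = 1 (sole candidate).
D3 = 7 (sole candidate).
H3 = 4 (sole candidate).
D4 = 3 (sole candidate).
J4 = 8 (sole candidate).
A5 = 8 (sole candidate).
D5 = 5 (sole candidate).
J5 = 3 (sole candidate).
H6 = 9 (sole candidate).
J6 = 6 (sole candidate).
H9 = 7: row 9 has {1,2,3,4,5,6,8,9}; col 8 has {1,2,3,4,5,6,8,9}; box has {1,2,3,4,5,6,8,9} → only 7 remains.

385912674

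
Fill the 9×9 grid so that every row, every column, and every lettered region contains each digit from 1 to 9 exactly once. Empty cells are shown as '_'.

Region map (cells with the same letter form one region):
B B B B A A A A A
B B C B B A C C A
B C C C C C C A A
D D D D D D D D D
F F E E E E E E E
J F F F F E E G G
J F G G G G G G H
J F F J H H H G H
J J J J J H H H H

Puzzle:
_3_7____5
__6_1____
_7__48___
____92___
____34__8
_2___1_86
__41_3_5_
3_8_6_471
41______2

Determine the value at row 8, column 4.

2

row 7, column 5 = 2: row 7 has {1,3,4,5}; col 5 has {1,3,4,6,9}; region has {1,3,4,5,6,7,8} → only 2 remains.
row 7, column 7 = 9: row 7 has {1,2,3,4,5}; col 7 has {4}; region has {1,2,3,4,5,6,7,8} → only 9 remains.
row 7, column 9 = 7: row 7 has {1,2,3,4,5,9}; col 9 has {1,2,5,6,8}; region has {1,2,4,6} → only 7 remains.
row 1, column 5 = 8: row 1 has {3,5,7}; col 5 has {1,2,3,4,6,9}; region has {5} → only 8 remains.
row 7, column 2 = 6: row 7 has {1,2,3,4,5,7,9}; col 2 has {1,2,3,7}; region has {2,8} → only 6 remains.
row 7, column 1 = 8: row 7 has {1,2,3,4,5,6,7,9}; col 1 has {3,4}; region has {1,3,4} → only 8 remains.
row 1, column 8 = 4: in row 1, 4 can only go here (every other open cell in that row sees a 4).
row 1, column 7 = 1: in row 1, 1 can only go here (every other open cell in that row sees a 1).
row 2, column 6 = 7: in row 2, 7 can only go here (every other open cell in that row sees a 7).
row 3, column 3 = 1: in row 3, 1 can only go here (every other open cell in that row sees a 1).
row 5, column 1 = 1: in row 5, 1 can only go here (every other open cell in that row sees a 1).
row 4, column 8 = 1: in row 4, 1 can only go here (every other open cell in that row sees a 1).
row 6, column 4 = 4: in row 6, 4 can only go here (every other open cell in that row sees a 4).
row 2, column 2 = 4: in row 2, 4 can only go here (every other open cell in that row sees a 4).
row 2, column 4 = 8: in row 2, 8 can only go here (every other open cell in that row sees an 8).
row 4, column 9 = 4: in row 4, 4 can only go here (every other open cell in that row sees a 4).
row 6, column 3 = 3: in row 6, 3 can only go here (every other open cell in that row sees a 3).
row 6, column 1 = 9: in row 6, 9 can only go here (every other open cell in that row sees a 9).
row 8, column 4 = 2: in row 8, 2 can only go here (every other open cell in that row sees a 2).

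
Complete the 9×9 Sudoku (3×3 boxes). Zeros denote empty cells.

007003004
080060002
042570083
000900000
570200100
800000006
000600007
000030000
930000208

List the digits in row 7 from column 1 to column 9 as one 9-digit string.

421698357

r4c9 = 5 (sole candidate).
r5c9 = 9 (sole candidate).
r8c9 = 1 (sole candidate).
r1c5 = 2 (hidden single in row 1).
r1c4 = 8 (hidden single in row 1).
r8c1 = 7 (hidden single in column 1).
r8c4 = 4 (sole candidate).
r2c4 = 1 (sole candidate).
r3c6 = 9 (sole candidate).
r3c7 = 6 (sole candidate).
r9c4 = 7 (sole candidate).
r2c1 = 3 (sole candidate).
r2c6 = 4 (sole candidate).
r3c1 = 1 (sole candidate).
r6c4 = 3 (sole candidate).
r1c1 = 6 (sole candidate).
r1c8 = 1 (hidden single in row 1).
r7c5 = 9: in column 5, 9 can only go here (every other open cell in that column sees a 9).
r4c7 = 8 (hidden single in column 7).
r5c5 = 8 (hidden single in column 5).
r5c6 = 6 (sole candidate).
r7c7 = 3: in column 7, 3 can only go here (every other open cell in that column sees a 3).
r6c7 = 4 (hidden single in column 7).
r5c8 = 3 (sole candidate).
r5c3 = 4 (sole candidate).
r4c1 = 2 (sole candidate).
r4c8 = 7 (sole candidate).
r6c8 = 2 (sole candidate).
r7c1 = 4: row 7 has {3,6,7,9}; col 1 has {1,2,3,5,6,7,8,9}; box has {3,7,9} → only 4 remains.
r7c8 = 5: row 7 has {3,4,6,7,9}; col 8 has {1,2,3,7,8}; box has {1,2,3,7,8} → only 5 remains.
r8c7 = 9 (sole candidate).
r8c8 = 6 (sole candidate).
r9c8 = 4 (sole candidate).
r1c7 = 5 (sole candidate).
r2c7 = 7 (sole candidate).
r2c8 = 9 (sole candidate).
r4c6 = 1 (sole candidate).
r6c5 = 5 (sole candidate).
r6c6 = 7 (sole candidate).
r9c5 = 1 (sole candidate).
r9c6 = 5 (sole candidate).
r1c2 = 9 (sole candidate).
r2c3 = 5 (sole candidate).
r4c2 = 6 (sole candidate).
r4c3 = 3 (sole candidate).
r4c5 = 4 (sole candidate).
r6c2 = 1 (sole candidate).
r6c3 = 9 (sole candidate).
r7c2 = 2: row 7 has {3,4,5,6,7,9}; col 2 has {1,3,4,6,7,8,9}; box has {3,4,7,9} → only 2 remains.
r7c6 = 8: row 7 has {2,3,4,5,6,7,9}; col 6 has {1,3,4,5,6,7,9}; box has {1,3,4,5,6,7,9} → only 8 remains.
r8c2 = 5 (sole candidate).
r8c3 = 8 (sole candidate).
r8c6 = 2 (sole candidate).
r9c3 = 6 (sole candidate).
r7c3 = 1: row 7 has {2,3,4,5,6,7,8,9}; col 3 has {2,3,4,5,6,7,8,9}; box has {2,3,4,5,6,7,8,9} → only 1 remains.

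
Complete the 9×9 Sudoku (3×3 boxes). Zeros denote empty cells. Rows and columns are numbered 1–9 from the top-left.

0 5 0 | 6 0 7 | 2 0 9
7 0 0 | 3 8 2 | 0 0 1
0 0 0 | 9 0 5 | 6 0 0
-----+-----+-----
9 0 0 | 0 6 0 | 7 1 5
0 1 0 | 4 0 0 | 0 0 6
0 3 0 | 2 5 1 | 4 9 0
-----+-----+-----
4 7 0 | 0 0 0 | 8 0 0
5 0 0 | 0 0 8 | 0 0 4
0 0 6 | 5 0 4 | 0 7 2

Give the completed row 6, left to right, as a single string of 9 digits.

637251498

r2c7 = 5: row 2 has {1,2,3,7,8}; col 7 has {2,4,6,7,8}; box has {1,2,6,9} → only 5 remains.
r2c8 = 4: row 2 has {1,2,3,5,7,8}; col 8 has {1,7,9}; box has {1,2,5,6,9} → only 4 remains.
r4c4 = 8: row 4 has {1,5,6,7,9}; col 4 has {2,3,4,5,6,9}; box has {1,2,4,5,6} → only 8 remains.
r4c6 = 3: row 4 has {1,5,6,7,8,9}; col 6 has {1,2,4,5,7,8}; box has {1,2,4,5,6,8} → only 3 remains.
r5c6 = 9: row 5 has {1,4,6}; col 6 has {1,2,3,4,5,7,8}; box has {1,2,3,4,5,6,8} → only 9 remains.
r5c7 = 3: row 5 has {1,4,6,9}; col 7 has {2,4,5,6,7,8}; box has {1,4,5,6,7,9} → only 3 remains.
r6c9 = 8: row 6 has {1,2,3,4,5,9}; col 9 has {1,2,4,5,6,9}; box has {1,3,4,5,6,7,9} → only 8 remains.
r7c4 = 1: row 7 has {4,7,8}; col 4 has {2,3,4,5,6,8,9}; box has {4,5,8} → only 1 remains.
r7c6 = 6: row 7 has {1,4,7,8}; col 6 has {1,2,3,4,5,7,8,9}; box has {1,4,5,8} → only 6 remains.
r7c9 = 3: row 7 has {1,4,6,7,8}; col 9 has {1,2,4,5,6,8,9}; box has {2,4,7,8} → only 3 remains.
r8c4 = 7: row 8 has {4,5,8}; col 4 has {1,2,3,4,5,6,8,9}; box has {1,4,5,6,8} → only 7 remains.
r8c8 = 6: row 8 has {4,5,7,8}; col 8 has {1,4,7,9}; box has {2,3,4,7,8} → only 6 remains.
r2c3 = 9: row 2 has {1,2,3,4,5,7,8}; col 3 has {6}; box has {5,7} → only 9 remains.
r3c9 = 7: row 3 has {5,6,9}; col 9 has {1,2,3,4,5,6,8,9}; box has {1,2,4,5,6,9} → only 7 remains.
r5c5 = 7: row 5 has {1,3,4,6,9}; col 5 has {5,6,8}; box has {1,2,3,4,5,6,8,9} → only 7 remains.
r5c8 = 2: row 5 has {1,3,4,6,7,9}; col 8 has {1,4,6,7,9}; box has {1,3,4,5,6,7,8,9} → only 2 remains.
r6c1 = 6: row 6 has {1,2,3,4,5,8,9}; col 1 has {4,5,7,9}; box has {1,3,9} → only 6 remains.
r6c3 = 7: row 6 has {1,2,3,4,5,6,8,9}; col 3 has {6,9}; box has {1,3,6,9} → only 7 remains.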